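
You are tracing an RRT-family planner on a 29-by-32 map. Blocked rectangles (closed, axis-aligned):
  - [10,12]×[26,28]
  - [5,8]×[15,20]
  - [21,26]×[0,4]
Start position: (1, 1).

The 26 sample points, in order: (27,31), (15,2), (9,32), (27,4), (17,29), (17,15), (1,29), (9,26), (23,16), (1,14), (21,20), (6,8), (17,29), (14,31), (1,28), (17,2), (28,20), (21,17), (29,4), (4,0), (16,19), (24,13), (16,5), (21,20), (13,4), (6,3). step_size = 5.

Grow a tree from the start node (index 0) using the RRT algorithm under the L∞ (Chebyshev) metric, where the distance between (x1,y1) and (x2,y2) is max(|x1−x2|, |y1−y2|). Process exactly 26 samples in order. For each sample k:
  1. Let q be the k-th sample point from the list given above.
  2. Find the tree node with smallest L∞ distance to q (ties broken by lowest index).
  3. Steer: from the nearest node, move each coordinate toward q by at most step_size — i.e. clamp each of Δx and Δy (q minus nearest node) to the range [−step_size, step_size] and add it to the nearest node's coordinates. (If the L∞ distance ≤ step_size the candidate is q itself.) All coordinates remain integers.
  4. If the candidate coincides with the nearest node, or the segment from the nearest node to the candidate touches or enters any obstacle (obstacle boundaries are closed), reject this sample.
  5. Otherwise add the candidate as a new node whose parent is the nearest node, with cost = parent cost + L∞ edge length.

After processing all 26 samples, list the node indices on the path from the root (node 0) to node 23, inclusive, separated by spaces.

Path: 0 1 2 23

1. q=(27,31) nearest=0 d=30 new=(6,6) → add node 1 parent=0 cost=5
2. q=(15,2) nearest=1 d=9 new=(11,2) → add node 2 parent=1 cost=10
3. q=(9,32) nearest=1 d=26 new=(9,11) → add node 3 parent=1 cost=10
4. q=(27,4) nearest=2 d=16 new=(16,4) → add node 4 parent=2 cost=15
5. q=(17,29) nearest=3 d=18 new=(14,16) → add node 5 parent=3 cost=15
6. q=(17,15) nearest=5 d=3 new=(17,15) → add node 6 parent=5 cost=18
7. q=(1,29) nearest=5 d=13 new=(9,21) → add node 7 parent=5 cost=20
8. q=(9,26) nearest=7 d=5 new=(9,26) → add node 8 parent=7 cost=25
9. q=(23,16) nearest=6 d=6 new=(22,16) → add node 9 parent=6 cost=23
10. q=(1,14) nearest=1 d=8 new=(1,11) → add node 10 parent=1 cost=10
11. q=(21,20) nearest=9 d=4 new=(21,20) → add node 11 parent=9 cost=27
12. q=(6,8) nearest=1 d=2 new=(6,8) → add node 12 parent=1 cost=7
13. q=(17,29) nearest=7 d=8 new=(14,26) → add node 13 parent=7 cost=25
14. q=(14,31) nearest=8 d=5 new=(14,31) → blocked by [10,12]×[26,28], reject
15. q=(1,28) nearest=7 d=8 new=(4,26) → add node 14 parent=7 cost=25
16. q=(17,2) nearest=4 d=2 new=(17,2) → add node 15 parent=4 cost=17
17. q=(28,20) nearest=9 d=6 new=(27,20) → add node 16 parent=9 cost=28
18. q=(21,17) nearest=9 d=1 new=(21,17) → add node 17 parent=9 cost=24
19. q=(29,4) nearest=6 d=12 new=(22,10) → add node 18 parent=6 cost=23
20. q=(4,0) nearest=0 d=3 new=(4,0) → add node 19 parent=0 cost=3
21. q=(16,19) nearest=5 d=3 new=(16,19) → add node 20 parent=5 cost=18
22. q=(24,13) nearest=9 d=3 new=(24,13) → add node 21 parent=9 cost=26
23. q=(16,5) nearest=4 d=1 new=(16,5) → add node 22 parent=4 cost=16
24. q=(21,20) nearest=11 d=0 → coincident, reject
25. q=(13,4) nearest=2 d=2 new=(13,4) → add node 23 parent=2 cost=12
26. q=(6,3) nearest=1 d=3 new=(6,3) → add node 24 parent=1 cost=8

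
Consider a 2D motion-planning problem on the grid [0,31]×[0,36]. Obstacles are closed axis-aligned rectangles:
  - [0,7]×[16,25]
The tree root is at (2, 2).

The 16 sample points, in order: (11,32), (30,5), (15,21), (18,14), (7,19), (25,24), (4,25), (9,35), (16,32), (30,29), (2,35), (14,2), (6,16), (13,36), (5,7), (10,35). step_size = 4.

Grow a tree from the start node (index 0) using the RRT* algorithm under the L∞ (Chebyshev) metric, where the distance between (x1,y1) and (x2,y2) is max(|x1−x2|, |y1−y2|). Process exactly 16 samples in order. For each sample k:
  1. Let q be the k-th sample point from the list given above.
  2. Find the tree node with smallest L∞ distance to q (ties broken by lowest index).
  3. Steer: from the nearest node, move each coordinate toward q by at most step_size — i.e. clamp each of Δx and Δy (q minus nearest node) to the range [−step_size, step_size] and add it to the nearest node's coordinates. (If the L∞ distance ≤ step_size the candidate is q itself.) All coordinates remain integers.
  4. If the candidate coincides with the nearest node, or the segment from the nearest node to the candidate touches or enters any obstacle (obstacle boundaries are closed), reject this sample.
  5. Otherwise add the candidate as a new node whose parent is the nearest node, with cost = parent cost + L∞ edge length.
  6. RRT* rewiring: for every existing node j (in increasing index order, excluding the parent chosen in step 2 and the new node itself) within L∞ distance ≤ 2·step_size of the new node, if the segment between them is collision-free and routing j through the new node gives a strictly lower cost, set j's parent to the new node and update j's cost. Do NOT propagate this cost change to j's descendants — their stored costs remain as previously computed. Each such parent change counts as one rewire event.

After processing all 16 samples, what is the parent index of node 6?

Parent of node 6: 4

1. q=(11,32) nearest=0 d=30 new=(6,6) → add node 1 parent=0 cost=4
2. q=(30,5) nearest=1 d=24 new=(10,5) → add node 2 parent=1 cost=8
3. q=(15,21) nearest=1 d=15 new=(10,10) → add node 3 parent=1 cost=8
4. q=(18,14) nearest=3 d=8 new=(14,14) → add node 4 parent=3 cost=12
5. q=(7,19) nearest=4 d=7 new=(10,18) → add node 5 parent=4 cost=16
6. q=(25,24) nearest=4 d=11 new=(18,18) → add node 6 parent=4 cost=16
7. q=(4,25) nearest=5 d=7 new=(6,22) → blocked by [0,7]×[16,25], reject
8. q=(9,35) nearest=5 d=17 new=(9,22) → add node 7 parent=5 cost=20
9. q=(16,32) nearest=7 d=10 new=(13,26) → add node 8 parent=7 cost=24
10. q=(30,29) nearest=6 d=12 new=(22,22) → add node 9 parent=6 cost=20
11. q=(2,35) nearest=8 d=11 new=(9,30) → add node 10 parent=8 cost=28
12. q=(14,2) nearest=2 d=4 new=(14,2) → add node 11 parent=2 cost=12
13. q=(6,16) nearest=5 d=4 new=(6,16) → blocked by [0,7]×[16,25], reject
14. q=(13,36) nearest=10 d=6 new=(13,34) → add node 12 parent=10 cost=32
15. q=(5,7) nearest=1 d=1 new=(5,7) → add node 13 parent=1 cost=5
16. q=(10,35) nearest=12 d=3 new=(10,35) → add node 14 parent=12 cost=35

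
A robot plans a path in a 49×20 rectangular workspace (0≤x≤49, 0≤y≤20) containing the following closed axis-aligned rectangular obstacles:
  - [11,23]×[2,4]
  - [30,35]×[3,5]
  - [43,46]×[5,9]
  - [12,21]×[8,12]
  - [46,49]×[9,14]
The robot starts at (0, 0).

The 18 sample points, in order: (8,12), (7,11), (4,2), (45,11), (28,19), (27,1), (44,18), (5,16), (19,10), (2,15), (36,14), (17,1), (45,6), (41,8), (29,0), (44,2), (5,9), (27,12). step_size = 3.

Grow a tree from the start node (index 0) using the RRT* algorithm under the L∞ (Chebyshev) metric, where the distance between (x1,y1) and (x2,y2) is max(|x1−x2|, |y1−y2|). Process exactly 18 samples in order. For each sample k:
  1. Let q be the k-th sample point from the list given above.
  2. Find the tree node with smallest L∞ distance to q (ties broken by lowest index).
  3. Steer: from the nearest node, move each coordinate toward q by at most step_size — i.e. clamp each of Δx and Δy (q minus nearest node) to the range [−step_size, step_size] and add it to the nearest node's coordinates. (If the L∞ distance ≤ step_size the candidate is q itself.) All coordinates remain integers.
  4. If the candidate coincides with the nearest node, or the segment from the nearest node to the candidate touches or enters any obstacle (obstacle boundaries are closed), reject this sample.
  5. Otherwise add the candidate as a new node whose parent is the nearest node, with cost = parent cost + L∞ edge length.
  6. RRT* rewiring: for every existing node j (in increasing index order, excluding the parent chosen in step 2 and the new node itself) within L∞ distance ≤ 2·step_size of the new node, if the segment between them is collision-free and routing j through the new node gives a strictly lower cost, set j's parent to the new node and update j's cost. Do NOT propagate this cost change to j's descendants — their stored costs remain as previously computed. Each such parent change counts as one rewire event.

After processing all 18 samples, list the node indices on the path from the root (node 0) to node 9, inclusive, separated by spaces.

1. q=(8,12) nearest=0 d=12 new=(3,3) → add node 1 parent=0 cost=3
2. q=(7,11) nearest=1 d=8 new=(6,6) → add node 2 parent=1 cost=6
3. q=(4,2) nearest=1 d=1 new=(4,2) → add node 3 parent=1 cost=4
4. q=(45,11) nearest=2 d=39 new=(9,9) → add node 4 parent=2 cost=9
5. q=(28,19) nearest=4 d=19 new=(12,12) → blocked by [12,21]×[8,12], reject
6. q=(27,1) nearest=4 d=18 new=(12,6) → add node 5 parent=4 cost=12
7. q=(44,18) nearest=5 d=32 new=(15,9) → blocked by [12,21]×[8,12], reject
8. q=(5,16) nearest=4 d=7 new=(6,12) → add node 6 parent=4 cost=12
9. q=(19,10) nearest=5 d=7 new=(15,9) → blocked by [12,21]×[8,12], reject
10. q=(2,15) nearest=6 d=4 new=(3,15) → add node 7 parent=6 cost=15
11. q=(36,14) nearest=5 d=24 new=(15,9) → blocked by [12,21]×[8,12], reject
12. q=(17,1) nearest=5 d=5 new=(15,3) → blocked by [11,23]×[2,4], reject
13. q=(45,6) nearest=5 d=33 new=(15,6) → add node 8 parent=5 cost=15
14. q=(41,8) nearest=8 d=26 new=(18,8) → blocked by [12,21]×[8,12], reject
15. q=(29,0) nearest=8 d=14 new=(18,3) → blocked by [11,23]×[2,4], reject
16. q=(44,2) nearest=8 d=29 new=(18,3) → blocked by [11,23]×[2,4], reject
17. q=(5,9) nearest=2 d=3 new=(5,9) → add node 9 parent=2 cost=9
18. q=(27,12) nearest=8 d=12 new=(18,9) → blocked by [12,21]×[8,12], reject

Path: 0 1 2 9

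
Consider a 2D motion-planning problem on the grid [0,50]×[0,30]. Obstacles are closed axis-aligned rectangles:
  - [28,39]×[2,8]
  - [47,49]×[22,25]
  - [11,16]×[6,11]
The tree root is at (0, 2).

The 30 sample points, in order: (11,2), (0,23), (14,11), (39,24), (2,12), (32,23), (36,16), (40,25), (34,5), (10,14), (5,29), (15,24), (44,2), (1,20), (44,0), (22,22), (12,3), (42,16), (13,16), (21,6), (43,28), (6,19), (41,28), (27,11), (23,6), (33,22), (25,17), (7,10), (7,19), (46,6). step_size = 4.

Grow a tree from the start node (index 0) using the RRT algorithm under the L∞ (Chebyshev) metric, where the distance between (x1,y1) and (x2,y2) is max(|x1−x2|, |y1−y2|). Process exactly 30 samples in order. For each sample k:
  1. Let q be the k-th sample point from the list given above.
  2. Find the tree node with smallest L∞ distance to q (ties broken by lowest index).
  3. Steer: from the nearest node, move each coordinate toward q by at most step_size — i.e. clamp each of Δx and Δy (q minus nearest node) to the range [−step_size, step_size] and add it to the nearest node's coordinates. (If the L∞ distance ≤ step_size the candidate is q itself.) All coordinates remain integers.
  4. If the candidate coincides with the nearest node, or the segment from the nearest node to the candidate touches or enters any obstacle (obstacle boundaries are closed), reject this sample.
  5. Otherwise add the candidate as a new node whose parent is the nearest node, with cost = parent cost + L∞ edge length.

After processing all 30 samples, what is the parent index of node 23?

Parent of node 23: 6

1. q=(11,2) nearest=0 d=11 new=(4,2) → add node 1 parent=0 cost=4
2. q=(0,23) nearest=0 d=21 new=(0,6) → add node 2 parent=0 cost=4
3. q=(14,11) nearest=1 d=10 new=(8,6) → add node 3 parent=1 cost=8
4. q=(39,24) nearest=3 d=31 new=(12,10) → blocked by [11,16]×[6,11], reject
5. q=(2,12) nearest=2 d=6 new=(2,10) → add node 4 parent=2 cost=8
6. q=(32,23) nearest=3 d=24 new=(12,10) → blocked by [11,16]×[6,11], reject
7. q=(36,16) nearest=3 d=28 new=(12,10) → blocked by [11,16]×[6,11], reject
8. q=(40,25) nearest=3 d=32 new=(12,10) → blocked by [11,16]×[6,11], reject
9. q=(34,5) nearest=3 d=26 new=(12,5) → add node 5 parent=3 cost=12
10. q=(10,14) nearest=3 d=8 new=(10,10) → add node 6 parent=3 cost=12
11. q=(5,29) nearest=4 d=19 new=(5,14) → add node 7 parent=4 cost=12
12. q=(15,24) nearest=7 d=10 new=(9,18) → add node 8 parent=7 cost=16
13. q=(44,2) nearest=5 d=32 new=(16,2) → add node 9 parent=5 cost=16
14. q=(1,20) nearest=7 d=6 new=(1,18) → add node 10 parent=7 cost=16
15. q=(44,0) nearest=9 d=28 new=(20,0) → add node 11 parent=9 cost=20
16. q=(22,22) nearest=6 d=12 new=(14,14) → blocked by [11,16]×[6,11], reject
17. q=(12,3) nearest=5 d=2 new=(12,3) → add node 12 parent=5 cost=14
18. q=(42,16) nearest=11 d=22 new=(24,4) → add node 13 parent=11 cost=24
19. q=(13,16) nearest=8 d=4 new=(13,16) → add node 14 parent=8 cost=20
20. q=(21,6) nearest=13 d=3 new=(21,6) → add node 15 parent=13 cost=27
21. q=(43,28) nearest=15 d=22 new=(25,10) → add node 16 parent=15 cost=31
22. q=(6,19) nearest=8 d=3 new=(6,19) → add node 17 parent=8 cost=19
23. q=(41,28) nearest=16 d=18 new=(29,14) → add node 18 parent=16 cost=35
24. q=(27,11) nearest=16 d=2 new=(27,11) → add node 19 parent=16 cost=33
25. q=(23,6) nearest=13 d=2 new=(23,6) → add node 20 parent=13 cost=26
26. q=(33,22) nearest=18 d=8 new=(33,18) → add node 21 parent=18 cost=39
27. q=(25,17) nearest=18 d=4 new=(25,17) → add node 22 parent=18 cost=39
28. q=(7,10) nearest=6 d=3 new=(7,10) → add node 23 parent=6 cost=15
29. q=(7,19) nearest=17 d=1 new=(7,19) → add node 24 parent=17 cost=20
30. q=(46,6) nearest=21 d=13 new=(37,14) → add node 25 parent=21 cost=43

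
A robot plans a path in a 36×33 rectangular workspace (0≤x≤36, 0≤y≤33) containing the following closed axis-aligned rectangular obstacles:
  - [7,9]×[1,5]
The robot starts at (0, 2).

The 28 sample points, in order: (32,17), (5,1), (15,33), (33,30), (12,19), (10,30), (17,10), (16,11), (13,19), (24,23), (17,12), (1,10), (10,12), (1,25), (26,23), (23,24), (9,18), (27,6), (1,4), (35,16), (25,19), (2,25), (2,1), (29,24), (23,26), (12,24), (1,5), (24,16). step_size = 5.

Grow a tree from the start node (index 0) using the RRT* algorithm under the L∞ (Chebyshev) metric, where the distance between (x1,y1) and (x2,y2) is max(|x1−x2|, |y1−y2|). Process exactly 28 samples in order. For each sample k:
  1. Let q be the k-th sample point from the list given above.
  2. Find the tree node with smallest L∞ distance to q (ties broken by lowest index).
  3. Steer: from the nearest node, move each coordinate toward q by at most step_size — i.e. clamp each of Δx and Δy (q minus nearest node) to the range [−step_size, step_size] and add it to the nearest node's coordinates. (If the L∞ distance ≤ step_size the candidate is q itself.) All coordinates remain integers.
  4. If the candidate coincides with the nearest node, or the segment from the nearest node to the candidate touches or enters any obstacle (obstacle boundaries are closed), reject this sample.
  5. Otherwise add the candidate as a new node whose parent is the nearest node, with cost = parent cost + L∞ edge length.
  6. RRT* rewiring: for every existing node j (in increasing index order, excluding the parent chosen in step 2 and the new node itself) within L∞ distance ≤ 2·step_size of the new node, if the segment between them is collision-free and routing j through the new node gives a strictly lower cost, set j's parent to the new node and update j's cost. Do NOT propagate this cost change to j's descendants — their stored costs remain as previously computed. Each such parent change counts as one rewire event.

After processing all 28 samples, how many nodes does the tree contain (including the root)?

1. q=(32,17) nearest=0 d=32 new=(5,7) → add node 1 parent=0 cost=5
2. q=(5,1) nearest=0 d=5 new=(5,1) → add node 2 parent=0 cost=5
3. q=(15,33) nearest=1 d=26 new=(10,12) → add node 3 parent=1 cost=10
4. q=(33,30) nearest=3 d=23 new=(15,17) → add node 4 parent=3 cost=15
5. q=(12,19) nearest=4 d=3 new=(12,19) → add node 5 parent=4 cost=18
6. q=(10,30) nearest=5 d=11 new=(10,24) → add node 6 parent=5 cost=23
7. q=(17,10) nearest=3 d=7 new=(15,10) → add node 7 parent=3 cost=15
8. q=(16,11) nearest=7 d=1 new=(16,11) → add node 8 parent=7 cost=16
9. q=(13,19) nearest=5 d=1 new=(13,19) → add node 9 parent=5 cost=19
10. q=(24,23) nearest=4 d=9 new=(20,22) → add node 10 parent=4 cost=20
11. q=(17,12) nearest=8 d=1 new=(17,12) → add node 11 parent=8 cost=17
12. q=(1,10) nearest=1 d=4 new=(1,10) → add node 12 parent=1 cost=9
13. q=(10,12) nearest=3 d=0 → coincident, reject
14. q=(1,25) nearest=6 d=9 new=(5,25) → add node 13 parent=6 cost=28
15. q=(26,23) nearest=10 d=6 new=(25,23) → add node 14 parent=10 cost=25
16. q=(23,24) nearest=14 d=2 new=(23,24) → add node 15 parent=14 cost=27
17. q=(9,18) nearest=5 d=3 new=(9,18) → add node 16 parent=5 cost=21
18. q=(27,6) nearest=11 d=10 new=(22,7) → add node 17 parent=11 cost=22
19. q=(1,4) nearest=0 d=2 new=(1,4) → add node 18 parent=0 cost=2; rewire 12→18 (8<9)
20. q=(35,16) nearest=14 d=10 new=(30,18) → add node 19 parent=14 cost=30
21. q=(25,19) nearest=14 d=4 new=(25,19) → add node 20 parent=14 cost=29
22. q=(2,25) nearest=13 d=3 new=(2,25) → add node 21 parent=13 cost=31
23. q=(2,1) nearest=0 d=2 new=(2,1) → add node 22 parent=0 cost=2
24. q=(29,24) nearest=14 d=4 new=(29,24) → add node 23 parent=14 cost=29
25. q=(23,26) nearest=15 d=2 new=(23,26) → add node 24 parent=15 cost=29
26. q=(12,24) nearest=6 d=2 new=(12,24) → add node 25 parent=6 cost=25
27. q=(1,5) nearest=18 d=1 new=(1,5) → add node 26 parent=18 cost=3
28. q=(24,16) nearest=20 d=3 new=(24,16) → add node 27 parent=20 cost=32

Node count: 28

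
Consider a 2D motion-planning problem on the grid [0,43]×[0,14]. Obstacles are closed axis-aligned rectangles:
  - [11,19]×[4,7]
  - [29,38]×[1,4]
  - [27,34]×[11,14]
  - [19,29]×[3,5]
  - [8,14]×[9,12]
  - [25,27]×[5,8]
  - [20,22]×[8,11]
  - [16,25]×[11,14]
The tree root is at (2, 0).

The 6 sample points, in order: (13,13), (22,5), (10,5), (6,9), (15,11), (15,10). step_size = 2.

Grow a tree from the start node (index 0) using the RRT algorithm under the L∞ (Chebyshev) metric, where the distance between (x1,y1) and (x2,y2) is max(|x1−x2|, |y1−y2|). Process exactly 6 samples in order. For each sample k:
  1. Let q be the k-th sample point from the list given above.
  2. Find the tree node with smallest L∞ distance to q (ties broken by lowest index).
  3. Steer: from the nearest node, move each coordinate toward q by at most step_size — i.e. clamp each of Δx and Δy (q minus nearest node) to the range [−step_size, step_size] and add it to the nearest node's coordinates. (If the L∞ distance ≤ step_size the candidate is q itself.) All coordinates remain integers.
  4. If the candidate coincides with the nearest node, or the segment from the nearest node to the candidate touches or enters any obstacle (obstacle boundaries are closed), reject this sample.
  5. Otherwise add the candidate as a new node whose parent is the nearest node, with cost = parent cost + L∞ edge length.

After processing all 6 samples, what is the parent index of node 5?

1. q=(13,13) nearest=0 d=13 new=(4,2) → add node 1 parent=0 cost=2
2. q=(22,5) nearest=1 d=18 new=(6,4) → add node 2 parent=1 cost=4
3. q=(10,5) nearest=2 d=4 new=(8,5) → add node 3 parent=2 cost=6
4. q=(6,9) nearest=3 d=4 new=(6,7) → add node 4 parent=3 cost=8
5. q=(15,11) nearest=3 d=7 new=(10,7) → add node 5 parent=3 cost=8
6. q=(15,10) nearest=5 d=5 new=(12,9) → blocked by [8,14]×[9,12], reject

Parent of node 5: 3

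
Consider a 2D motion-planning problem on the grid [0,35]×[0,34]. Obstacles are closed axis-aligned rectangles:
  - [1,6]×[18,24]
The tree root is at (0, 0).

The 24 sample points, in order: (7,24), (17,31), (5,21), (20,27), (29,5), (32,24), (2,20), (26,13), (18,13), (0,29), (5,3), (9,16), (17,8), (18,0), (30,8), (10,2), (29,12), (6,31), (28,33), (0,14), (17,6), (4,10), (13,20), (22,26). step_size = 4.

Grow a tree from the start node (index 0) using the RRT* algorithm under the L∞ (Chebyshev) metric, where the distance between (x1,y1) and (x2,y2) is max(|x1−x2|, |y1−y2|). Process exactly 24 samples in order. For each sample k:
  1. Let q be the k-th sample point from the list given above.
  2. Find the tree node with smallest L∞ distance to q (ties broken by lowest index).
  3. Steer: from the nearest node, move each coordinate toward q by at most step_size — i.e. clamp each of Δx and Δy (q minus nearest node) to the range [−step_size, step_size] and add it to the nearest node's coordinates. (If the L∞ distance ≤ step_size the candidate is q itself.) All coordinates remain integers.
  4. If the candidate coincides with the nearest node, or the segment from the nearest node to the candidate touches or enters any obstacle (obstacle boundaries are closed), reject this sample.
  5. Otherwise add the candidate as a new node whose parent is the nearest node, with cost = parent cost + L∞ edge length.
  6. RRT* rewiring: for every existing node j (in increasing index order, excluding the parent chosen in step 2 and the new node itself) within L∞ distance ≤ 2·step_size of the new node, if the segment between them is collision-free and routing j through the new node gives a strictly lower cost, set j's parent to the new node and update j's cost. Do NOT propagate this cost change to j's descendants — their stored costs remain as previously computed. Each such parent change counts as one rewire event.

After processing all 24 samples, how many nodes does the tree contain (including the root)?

1. q=(7,24) nearest=0 d=24 new=(4,4) → add node 1 parent=0 cost=4
2. q=(17,31) nearest=1 d=27 new=(8,8) → add node 2 parent=1 cost=8
3. q=(5,21) nearest=2 d=13 new=(5,12) → add node 3 parent=2 cost=12
4. q=(20,27) nearest=3 d=15 new=(9,16) → add node 4 parent=3 cost=16
5. q=(29,5) nearest=4 d=20 new=(13,12) → add node 5 parent=4 cost=20
6. q=(32,24) nearest=5 d=19 new=(17,16) → add node 6 parent=5 cost=24
7. q=(2,20) nearest=4 d=7 new=(5,20) → blocked by [1,6]×[18,24], reject
8. q=(26,13) nearest=6 d=9 new=(21,13) → add node 7 parent=6 cost=28
9. q=(18,13) nearest=6 d=3 new=(18,13) → add node 8 parent=6 cost=27
10. q=(0,29) nearest=4 d=13 new=(5,20) → blocked by [1,6]×[18,24], reject
11. q=(5,3) nearest=1 d=1 new=(5,3) → add node 9 parent=1 cost=5
12. q=(9,16) nearest=4 d=0 → coincident, reject
13. q=(17,8) nearest=5 d=4 new=(17,8) → add node 10 parent=5 cost=24
14. q=(18,0) nearest=10 d=8 new=(18,4) → add node 11 parent=10 cost=28
15. q=(30,8) nearest=7 d=9 new=(25,9) → add node 12 parent=7 cost=32
16. q=(10,2) nearest=9 d=5 new=(9,2) → add node 13 parent=9 cost=9; rewire 10→13 (17<24)
17. q=(29,12) nearest=12 d=4 new=(29,12) → add node 14 parent=12 cost=36
18. q=(6,31) nearest=4 d=15 new=(6,20) → blocked by [1,6]×[18,24], reject
19. q=(28,33) nearest=6 d=17 new=(21,20) → add node 15 parent=6 cost=28
20. q=(0,14) nearest=3 d=5 new=(1,14) → add node 16 parent=3 cost=16
21. q=(17,6) nearest=10 d=2 new=(17,6) → add node 17 parent=10 cost=19; rewire 7→17 (26<28); rewire 8→17 (26<27); rewire 11→17 (21<28); rewire 12→17 (27<32)
22. q=(4,10) nearest=3 d=2 new=(4,10) → add node 18 parent=3 cost=14
23. q=(13,20) nearest=4 d=4 new=(13,20) → add node 19 parent=4 cost=20
24. q=(22,26) nearest=15 d=6 new=(22,24) → add node 20 parent=15 cost=32

Node count: 21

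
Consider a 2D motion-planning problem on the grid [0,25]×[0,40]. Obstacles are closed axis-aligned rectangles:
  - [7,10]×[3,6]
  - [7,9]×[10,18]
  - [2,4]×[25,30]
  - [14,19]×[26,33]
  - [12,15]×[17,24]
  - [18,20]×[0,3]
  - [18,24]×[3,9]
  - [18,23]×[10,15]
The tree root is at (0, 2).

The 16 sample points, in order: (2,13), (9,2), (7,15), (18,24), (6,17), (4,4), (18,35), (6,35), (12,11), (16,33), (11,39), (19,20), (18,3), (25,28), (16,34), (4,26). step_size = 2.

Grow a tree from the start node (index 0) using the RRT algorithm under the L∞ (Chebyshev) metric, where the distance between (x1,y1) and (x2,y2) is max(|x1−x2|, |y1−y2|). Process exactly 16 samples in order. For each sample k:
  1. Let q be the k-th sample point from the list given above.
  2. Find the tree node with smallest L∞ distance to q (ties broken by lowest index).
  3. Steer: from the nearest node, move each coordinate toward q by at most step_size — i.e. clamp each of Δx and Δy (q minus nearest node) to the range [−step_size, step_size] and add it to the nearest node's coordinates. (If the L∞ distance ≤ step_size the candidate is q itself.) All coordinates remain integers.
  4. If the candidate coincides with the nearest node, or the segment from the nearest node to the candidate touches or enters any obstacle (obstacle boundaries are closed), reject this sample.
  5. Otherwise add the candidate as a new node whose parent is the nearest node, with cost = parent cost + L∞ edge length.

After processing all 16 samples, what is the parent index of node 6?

Parent of node 6: 1

1. q=(2,13) nearest=0 d=11 new=(2,4) → add node 1 parent=0 cost=2
2. q=(9,2) nearest=1 d=7 new=(4,2) → add node 2 parent=1 cost=4
3. q=(7,15) nearest=1 d=11 new=(4,6) → add node 3 parent=1 cost=4
4. q=(18,24) nearest=3 d=18 new=(6,8) → add node 4 parent=3 cost=6
5. q=(6,17) nearest=4 d=9 new=(6,10) → add node 5 parent=4 cost=8
6. q=(4,4) nearest=1 d=2 new=(4,4) → add node 6 parent=1 cost=4
7. q=(18,35) nearest=5 d=25 new=(8,12) → blocked by [7,9]×[10,18], reject
8. q=(6,35) nearest=5 d=25 new=(6,12) → add node 7 parent=5 cost=10
9. q=(12,11) nearest=4 d=6 new=(8,10) → blocked by [7,9]×[10,18], reject
10. q=(16,33) nearest=7 d=21 new=(8,14) → blocked by [7,9]×[10,18], reject
11. q=(11,39) nearest=7 d=27 new=(8,14) → blocked by [7,9]×[10,18], reject
12. q=(19,20) nearest=4 d=13 new=(8,10) → blocked by [7,9]×[10,18], reject
13. q=(18,3) nearest=4 d=12 new=(8,6) → blocked by [7,10]×[3,6], reject
14. q=(25,28) nearest=5 d=19 new=(8,12) → blocked by [7,9]×[10,18], reject
15. q=(16,34) nearest=7 d=22 new=(8,14) → blocked by [7,9]×[10,18], reject
16. q=(4,26) nearest=7 d=14 new=(4,14) → add node 8 parent=7 cost=12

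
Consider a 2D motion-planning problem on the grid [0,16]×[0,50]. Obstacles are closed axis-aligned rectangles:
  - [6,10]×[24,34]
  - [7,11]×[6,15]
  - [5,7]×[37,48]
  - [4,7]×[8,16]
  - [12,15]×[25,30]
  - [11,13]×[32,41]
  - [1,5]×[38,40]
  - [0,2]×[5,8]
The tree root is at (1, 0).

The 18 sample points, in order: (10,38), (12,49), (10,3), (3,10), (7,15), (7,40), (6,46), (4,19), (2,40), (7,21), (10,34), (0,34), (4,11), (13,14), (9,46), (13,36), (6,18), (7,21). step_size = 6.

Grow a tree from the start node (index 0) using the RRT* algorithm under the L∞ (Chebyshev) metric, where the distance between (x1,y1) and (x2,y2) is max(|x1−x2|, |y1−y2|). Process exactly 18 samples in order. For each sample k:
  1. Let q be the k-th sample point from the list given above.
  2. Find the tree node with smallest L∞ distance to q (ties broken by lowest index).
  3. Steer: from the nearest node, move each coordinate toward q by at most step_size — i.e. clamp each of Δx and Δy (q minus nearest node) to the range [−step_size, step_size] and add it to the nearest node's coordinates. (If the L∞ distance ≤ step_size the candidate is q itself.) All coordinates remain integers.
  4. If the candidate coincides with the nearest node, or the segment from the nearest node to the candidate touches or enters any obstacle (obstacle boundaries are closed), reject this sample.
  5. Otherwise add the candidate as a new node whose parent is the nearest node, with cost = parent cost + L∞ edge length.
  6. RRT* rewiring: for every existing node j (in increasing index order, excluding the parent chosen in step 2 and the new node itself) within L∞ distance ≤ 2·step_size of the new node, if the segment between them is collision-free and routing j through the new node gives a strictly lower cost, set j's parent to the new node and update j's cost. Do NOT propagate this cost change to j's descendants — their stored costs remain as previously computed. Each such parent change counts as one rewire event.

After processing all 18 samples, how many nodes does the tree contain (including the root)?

1. q=(10,38) nearest=0 d=38 new=(7,6) → blocked by [7,11]×[6,15], reject
2. q=(12,49) nearest=0 d=49 new=(7,6) → blocked by [7,11]×[6,15], reject
3. q=(10,3) nearest=0 d=9 new=(7,3) → add node 1 parent=0 cost=6
4. q=(3,10) nearest=1 d=7 new=(3,9) → add node 2 parent=1 cost=12
5. q=(7,15) nearest=2 d=6 new=(7,15) → blocked by [7,11]×[6,15], reject
6. q=(7,40) nearest=2 d=31 new=(7,15) → blocked by [7,11]×[6,15], reject
7. q=(6,46) nearest=2 d=37 new=(6,15) → blocked by [4,7]×[8,16], reject
8. q=(4,19) nearest=2 d=10 new=(4,15) → blocked by [4,7]×[8,16], reject
9. q=(2,40) nearest=2 d=31 new=(2,15) → add node 3 parent=2 cost=18
10. q=(7,21) nearest=3 d=6 new=(7,21) → add node 4 parent=3 cost=24
11. q=(10,34) nearest=4 d=13 new=(10,27) → blocked by [6,10]×[24,34], reject
12. q=(0,34) nearest=4 d=13 new=(1,27) → add node 5 parent=4 cost=30
13. q=(4,11) nearest=2 d=2 new=(4,11) → blocked by [4,7]×[8,16], reject
14. q=(13,14) nearest=4 d=7 new=(13,15) → add node 6 parent=4 cost=30
15. q=(9,46) nearest=5 d=19 new=(7,33) → blocked by [6,10]×[24,34], reject
16. q=(13,36) nearest=5 d=12 new=(7,33) → blocked by [6,10]×[24,34], reject
17. q=(6,18) nearest=4 d=3 new=(6,18) → add node 7 parent=4 cost=27
18. q=(7,21) nearest=4 d=0 → coincident, reject

Node count: 8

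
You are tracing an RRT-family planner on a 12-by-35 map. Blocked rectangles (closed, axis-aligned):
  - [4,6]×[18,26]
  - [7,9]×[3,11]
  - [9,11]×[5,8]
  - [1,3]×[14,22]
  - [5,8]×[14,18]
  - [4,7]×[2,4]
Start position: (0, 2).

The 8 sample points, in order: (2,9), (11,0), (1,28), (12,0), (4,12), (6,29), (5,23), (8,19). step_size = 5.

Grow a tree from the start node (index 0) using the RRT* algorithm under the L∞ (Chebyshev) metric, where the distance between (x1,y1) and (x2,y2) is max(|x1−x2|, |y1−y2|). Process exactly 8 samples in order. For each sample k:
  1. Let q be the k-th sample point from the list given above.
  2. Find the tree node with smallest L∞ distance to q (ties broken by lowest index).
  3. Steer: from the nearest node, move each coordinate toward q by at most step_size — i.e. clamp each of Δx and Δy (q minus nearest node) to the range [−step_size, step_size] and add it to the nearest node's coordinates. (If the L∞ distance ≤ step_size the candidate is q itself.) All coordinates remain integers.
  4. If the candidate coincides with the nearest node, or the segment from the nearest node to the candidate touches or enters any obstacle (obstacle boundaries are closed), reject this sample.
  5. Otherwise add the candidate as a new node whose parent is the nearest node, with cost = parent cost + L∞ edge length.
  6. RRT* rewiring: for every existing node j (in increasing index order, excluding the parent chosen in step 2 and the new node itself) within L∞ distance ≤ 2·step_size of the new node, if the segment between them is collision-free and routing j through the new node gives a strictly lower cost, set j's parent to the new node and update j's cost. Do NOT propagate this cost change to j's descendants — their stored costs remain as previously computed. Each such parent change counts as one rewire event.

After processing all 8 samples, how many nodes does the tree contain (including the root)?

Node count: 4

1. q=(2,9) nearest=0 d=7 new=(2,7) → add node 1 parent=0 cost=5
2. q=(11,0) nearest=1 d=9 new=(7,2) → blocked by [4,7]×[2,4], reject
3. q=(1,28) nearest=1 d=21 new=(1,12) → add node 2 parent=1 cost=10
4. q=(12,0) nearest=1 d=10 new=(7,2) → blocked by [4,7]×[2,4], reject
5. q=(4,12) nearest=2 d=3 new=(4,12) → add node 3 parent=2 cost=13
6. q=(6,29) nearest=2 d=17 new=(6,17) → blocked by [1,3]×[14,22], reject
7. q=(5,23) nearest=2 d=11 new=(5,17) → blocked by [1,3]×[14,22], reject
8. q=(8,19) nearest=2 d=7 new=(6,17) → blocked by [1,3]×[14,22], reject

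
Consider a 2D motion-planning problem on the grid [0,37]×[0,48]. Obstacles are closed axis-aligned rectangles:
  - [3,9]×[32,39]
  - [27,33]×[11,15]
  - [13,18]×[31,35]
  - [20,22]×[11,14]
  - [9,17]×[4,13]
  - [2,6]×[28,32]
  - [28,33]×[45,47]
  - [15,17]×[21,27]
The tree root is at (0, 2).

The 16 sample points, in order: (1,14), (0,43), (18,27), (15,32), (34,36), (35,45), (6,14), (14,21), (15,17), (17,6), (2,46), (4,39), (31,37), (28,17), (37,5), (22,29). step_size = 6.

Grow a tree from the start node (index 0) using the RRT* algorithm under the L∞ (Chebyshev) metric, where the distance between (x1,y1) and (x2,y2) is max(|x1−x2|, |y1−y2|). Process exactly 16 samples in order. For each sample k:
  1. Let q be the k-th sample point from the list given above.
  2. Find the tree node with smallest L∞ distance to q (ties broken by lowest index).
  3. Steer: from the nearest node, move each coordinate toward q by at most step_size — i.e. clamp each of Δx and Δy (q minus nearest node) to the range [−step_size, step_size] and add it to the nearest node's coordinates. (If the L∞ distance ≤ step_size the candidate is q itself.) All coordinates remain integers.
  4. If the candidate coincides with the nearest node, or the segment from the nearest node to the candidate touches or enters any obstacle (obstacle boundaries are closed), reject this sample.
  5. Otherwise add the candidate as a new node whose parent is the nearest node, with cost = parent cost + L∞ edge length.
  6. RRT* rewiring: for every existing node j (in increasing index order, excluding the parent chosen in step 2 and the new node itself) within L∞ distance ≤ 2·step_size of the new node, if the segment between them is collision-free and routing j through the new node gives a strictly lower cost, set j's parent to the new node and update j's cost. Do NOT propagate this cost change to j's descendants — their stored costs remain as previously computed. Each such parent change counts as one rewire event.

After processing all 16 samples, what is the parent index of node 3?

Parent of node 3: 2

1. q=(1,14) nearest=0 d=12 new=(1,8) → add node 1 parent=0 cost=6
2. q=(0,43) nearest=1 d=35 new=(0,14) → add node 2 parent=1 cost=12
3. q=(18,27) nearest=2 d=18 new=(6,20) → add node 3 parent=2 cost=18
4. q=(15,32) nearest=3 d=12 new=(12,26) → add node 4 parent=3 cost=24
5. q=(34,36) nearest=4 d=22 new=(18,32) → blocked by [13,18]×[31,35], reject
6. q=(35,45) nearest=4 d=23 new=(18,32) → blocked by [13,18]×[31,35], reject
7. q=(6,14) nearest=1 d=6 new=(6,14) → add node 5 parent=1 cost=12
8. q=(14,21) nearest=4 d=5 new=(14,21) → add node 6 parent=4 cost=29
9. q=(15,17) nearest=6 d=4 new=(15,17) → add node 7 parent=6 cost=33
10. q=(17,6) nearest=5 d=11 new=(12,8) → blocked by [9,17]×[4,13], reject
11. q=(2,46) nearest=4 d=20 new=(6,32) → blocked by [3,9]×[32,39], reject
12. q=(4,39) nearest=4 d=13 new=(6,32) → blocked by [3,9]×[32,39], reject
13. q=(31,37) nearest=6 d=17 new=(20,27) → blocked by [15,17]×[21,27], reject
14. q=(28,17) nearest=7 d=13 new=(21,17) → add node 8 parent=7 cost=39
15. q=(37,5) nearest=8 d=16 new=(27,11) → blocked by [27,33]×[11,15], reject
16. q=(22,29) nearest=6 d=8 new=(20,27) → blocked by [15,17]×[21,27], reject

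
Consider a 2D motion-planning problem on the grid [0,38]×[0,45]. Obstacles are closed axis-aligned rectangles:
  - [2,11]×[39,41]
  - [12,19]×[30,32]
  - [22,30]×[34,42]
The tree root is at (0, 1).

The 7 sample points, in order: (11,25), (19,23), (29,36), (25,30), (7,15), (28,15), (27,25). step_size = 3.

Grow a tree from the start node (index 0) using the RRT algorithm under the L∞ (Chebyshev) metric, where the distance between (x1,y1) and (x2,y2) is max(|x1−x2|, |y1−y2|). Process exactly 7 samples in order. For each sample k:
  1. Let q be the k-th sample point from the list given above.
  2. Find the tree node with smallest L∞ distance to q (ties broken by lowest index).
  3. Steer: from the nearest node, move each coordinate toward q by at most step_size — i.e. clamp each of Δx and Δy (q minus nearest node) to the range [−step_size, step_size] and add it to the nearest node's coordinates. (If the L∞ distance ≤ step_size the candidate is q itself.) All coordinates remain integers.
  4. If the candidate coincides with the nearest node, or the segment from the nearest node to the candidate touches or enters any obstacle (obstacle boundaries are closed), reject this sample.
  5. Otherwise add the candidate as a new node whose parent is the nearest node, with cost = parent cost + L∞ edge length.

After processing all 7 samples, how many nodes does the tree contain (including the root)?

1. q=(11,25) nearest=0 d=24 new=(3,4) → add node 1 parent=0 cost=3
2. q=(19,23) nearest=1 d=19 new=(6,7) → add node 2 parent=1 cost=6
3. q=(29,36) nearest=2 d=29 new=(9,10) → add node 3 parent=2 cost=9
4. q=(25,30) nearest=3 d=20 new=(12,13) → add node 4 parent=3 cost=12
5. q=(7,15) nearest=3 d=5 new=(7,13) → add node 5 parent=3 cost=12
6. q=(28,15) nearest=4 d=16 new=(15,15) → add node 6 parent=4 cost=15
7. q=(27,25) nearest=6 d=12 new=(18,18) → add node 7 parent=6 cost=18

Node count: 8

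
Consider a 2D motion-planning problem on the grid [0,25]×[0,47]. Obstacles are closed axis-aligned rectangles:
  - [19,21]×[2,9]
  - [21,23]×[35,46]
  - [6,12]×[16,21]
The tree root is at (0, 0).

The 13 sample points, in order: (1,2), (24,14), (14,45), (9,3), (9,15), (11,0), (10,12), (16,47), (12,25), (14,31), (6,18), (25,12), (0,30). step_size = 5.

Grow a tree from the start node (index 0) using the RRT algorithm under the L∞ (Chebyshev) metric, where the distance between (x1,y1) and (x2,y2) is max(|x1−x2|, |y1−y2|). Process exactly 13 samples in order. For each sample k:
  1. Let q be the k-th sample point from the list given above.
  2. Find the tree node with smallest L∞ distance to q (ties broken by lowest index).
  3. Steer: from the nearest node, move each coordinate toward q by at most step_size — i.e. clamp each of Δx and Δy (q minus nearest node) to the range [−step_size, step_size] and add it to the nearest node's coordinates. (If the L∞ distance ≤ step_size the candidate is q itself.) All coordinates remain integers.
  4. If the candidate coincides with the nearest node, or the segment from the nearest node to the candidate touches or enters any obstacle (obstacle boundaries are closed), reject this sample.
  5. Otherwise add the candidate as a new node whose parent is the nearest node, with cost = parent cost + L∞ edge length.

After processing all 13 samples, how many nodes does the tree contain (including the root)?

Node count: 9

1. q=(1,2) nearest=0 d=2 new=(1,2) → add node 1 parent=0 cost=2
2. q=(24,14) nearest=1 d=23 new=(6,7) → add node 2 parent=1 cost=7
3. q=(14,45) nearest=2 d=38 new=(11,12) → add node 3 parent=2 cost=12
4. q=(9,3) nearest=2 d=4 new=(9,3) → add node 4 parent=2 cost=11
5. q=(9,15) nearest=3 d=3 new=(9,15) → add node 5 parent=3 cost=15
6. q=(11,0) nearest=4 d=3 new=(11,0) → add node 6 parent=4 cost=14
7. q=(10,12) nearest=3 d=1 new=(10,12) → add node 7 parent=3 cost=13
8. q=(16,47) nearest=5 d=32 new=(14,20) → blocked by [6,12]×[16,21], reject
9. q=(12,25) nearest=5 d=10 new=(12,20) → blocked by [6,12]×[16,21], reject
10. q=(14,31) nearest=5 d=16 new=(14,20) → blocked by [6,12]×[16,21], reject
11. q=(6,18) nearest=5 d=3 new=(6,18) → blocked by [6,12]×[16,21], reject
12. q=(25,12) nearest=3 d=14 new=(16,12) → add node 8 parent=3 cost=17
13. q=(0,30) nearest=5 d=15 new=(4,20) → blocked by [6,12]×[16,21], reject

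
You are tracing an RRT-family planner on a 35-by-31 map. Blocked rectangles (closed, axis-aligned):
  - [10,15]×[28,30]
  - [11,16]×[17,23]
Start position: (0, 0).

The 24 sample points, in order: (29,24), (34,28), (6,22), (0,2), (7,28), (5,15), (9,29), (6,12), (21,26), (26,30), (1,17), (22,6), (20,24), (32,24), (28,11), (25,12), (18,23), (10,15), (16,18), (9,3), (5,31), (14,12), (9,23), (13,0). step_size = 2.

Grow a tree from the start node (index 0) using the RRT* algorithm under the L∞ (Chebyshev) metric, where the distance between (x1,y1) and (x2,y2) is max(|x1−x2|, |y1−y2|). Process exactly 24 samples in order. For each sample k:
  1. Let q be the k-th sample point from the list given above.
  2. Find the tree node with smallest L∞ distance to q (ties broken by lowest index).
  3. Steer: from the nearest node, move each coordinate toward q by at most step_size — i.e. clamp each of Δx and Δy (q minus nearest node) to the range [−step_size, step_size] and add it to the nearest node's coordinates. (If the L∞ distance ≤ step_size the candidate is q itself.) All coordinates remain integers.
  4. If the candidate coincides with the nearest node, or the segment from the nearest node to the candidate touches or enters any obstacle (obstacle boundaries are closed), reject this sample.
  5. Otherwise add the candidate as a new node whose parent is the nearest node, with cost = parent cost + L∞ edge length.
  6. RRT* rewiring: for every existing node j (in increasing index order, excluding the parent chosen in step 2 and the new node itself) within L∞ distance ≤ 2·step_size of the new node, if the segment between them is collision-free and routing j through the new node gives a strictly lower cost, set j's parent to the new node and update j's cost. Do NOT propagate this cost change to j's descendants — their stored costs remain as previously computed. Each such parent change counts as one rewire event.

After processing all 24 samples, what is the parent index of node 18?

1. q=(29,24) nearest=0 d=29 new=(2,2) → add node 1 parent=0 cost=2
2. q=(34,28) nearest=1 d=32 new=(4,4) → add node 2 parent=1 cost=4
3. q=(6,22) nearest=2 d=18 new=(6,6) → add node 3 parent=2 cost=6
4. q=(0,2) nearest=0 d=2 new=(0,2) → add node 4 parent=0 cost=2
5. q=(7,28) nearest=3 d=22 new=(7,8) → add node 5 parent=3 cost=8
6. q=(5,15) nearest=5 d=7 new=(5,10) → add node 6 parent=5 cost=10
7. q=(9,29) nearest=6 d=19 new=(7,12) → add node 7 parent=6 cost=12
8. q=(6,12) nearest=7 d=1 new=(6,12) → add node 8 parent=7 cost=13
9. q=(21,26) nearest=7 d=14 new=(9,14) → add node 9 parent=7 cost=14
10. q=(26,30) nearest=9 d=17 new=(11,16) → add node 10 parent=9 cost=16
11. q=(1,17) nearest=8 d=5 new=(4,14) → add node 11 parent=8 cost=15
12. q=(22,6) nearest=10 d=11 new=(13,14) → add node 12 parent=10 cost=18
13. q=(20,24) nearest=10 d=9 new=(13,18) → blocked by [11,16]×[17,23], reject
14. q=(32,24) nearest=12 d=19 new=(15,16) → add node 13 parent=12 cost=20
15. q=(28,11) nearest=13 d=13 new=(17,14) → add node 14 parent=13 cost=22
16. q=(25,12) nearest=14 d=8 new=(19,12) → add node 15 parent=14 cost=24
17. q=(18,23) nearest=10 d=7 new=(13,18) → blocked by [11,16]×[17,23], reject
18. q=(10,15) nearest=9 d=1 new=(10,15) → add node 16 parent=9 cost=15
19. q=(16,18) nearest=13 d=2 new=(16,18) → blocked by [11,16]×[17,23], reject
20. q=(9,3) nearest=3 d=3 new=(8,4) → add node 17 parent=3 cost=8
21. q=(5,31) nearest=10 d=15 new=(9,18) → add node 18 parent=10 cost=18
22. q=(14,12) nearest=12 d=2 new=(14,12) → add node 19 parent=12 cost=20
23. q=(9,23) nearest=18 d=5 new=(9,20) → add node 20 parent=18 cost=20
24. q=(13,0) nearest=17 d=5 new=(10,2) → add node 21 parent=17 cost=10

Parent of node 18: 10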